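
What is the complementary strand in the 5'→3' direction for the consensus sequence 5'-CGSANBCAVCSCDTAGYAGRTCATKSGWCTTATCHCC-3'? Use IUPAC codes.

5'-GGDGATAAGWCSMATGAYCTRCTAHGSGBTGVNTSCG-3'

Standard pairs A↔T, G↔C; ambiguity codes pair R↔Y, K↔M, W↔W, S↔S, B↔V, D↔H, N↔N. Complement (GCSTNVGTBGSGHATCRTCYAGTAMSCWGAATAGDGG), then reverse for 5'→3'.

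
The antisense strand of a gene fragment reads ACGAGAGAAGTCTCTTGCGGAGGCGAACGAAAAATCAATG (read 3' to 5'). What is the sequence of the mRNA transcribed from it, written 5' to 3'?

5'-UGCUCUCUUCAGAGAACGCCUCCGCUUGCUUUUUAGUUAC-3'

Reading the template 3'→5' as shown, RNA polymerase pairs each base (A→U, T→A, G↔C) to build mRNA 5'→3' directly.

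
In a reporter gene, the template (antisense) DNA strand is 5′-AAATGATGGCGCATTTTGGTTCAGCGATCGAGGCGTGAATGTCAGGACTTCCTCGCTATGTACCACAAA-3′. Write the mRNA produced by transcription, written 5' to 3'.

RNA polymerase reads the template 3'→5' and synthesizes mRNA 5'→3' by base-pairing (A→U, T→A, G↔C). The complement of the template is TTTACTACCGCGTAAAACCAAGTCGCTAGCTCCGCACTTACAGTCCTGAAGGAGCGATACATGGTGTTT; antiparallel, so 5'→3' the coding strand is TTTGTGGTACATAGCGAGGAAGTCCTGACATTCACGCCTCGATCGCTGAACCAAAATGCGCCATCATTT. Replace T with U for the mRNA.

5'-UUUGUGGUACAUAGCGAGGAAGUCCUGACAUUCACGCCUCGAUCGCUGAACCAAAAUGCGCCAUCAUUU-3'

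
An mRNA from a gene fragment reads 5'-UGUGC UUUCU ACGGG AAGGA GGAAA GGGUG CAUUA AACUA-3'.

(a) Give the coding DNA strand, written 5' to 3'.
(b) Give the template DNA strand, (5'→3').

(a) The coding strand matches the mRNA with U→T.
(b) The template strand is the reverse complement of the coding strand.

(a) 5′-TGTGCTTTCTACGGGAAGGAGGAAAGGGTGCATTAAACTA-3′
(b) 5'-TAGTTTAATGCACCCTTTCCTCCTTCCCGTAGAAAGCACA-3'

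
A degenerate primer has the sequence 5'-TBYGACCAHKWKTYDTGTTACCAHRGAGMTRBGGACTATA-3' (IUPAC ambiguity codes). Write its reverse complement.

Standard pairs A↔T, G↔C; ambiguity codes pair R↔Y, M↔K, W↔W, B↔V, D↔H. Complement (AVRCTGGTDMWMARHACAATGGTDYCTCKAYVCCTGATAT), then reverse for 5'→3'.

5'-TATAGTCCVYAKCTCYDTGGTAACAHRAMWMDTGGTCRVA-3'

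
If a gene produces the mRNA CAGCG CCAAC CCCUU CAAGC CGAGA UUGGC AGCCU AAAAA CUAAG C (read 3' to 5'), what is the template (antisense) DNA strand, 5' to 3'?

5'-GTCGCGGTTGGGGAAGTTCGGCTCTAACCGTCGGATTTTTGATTCG-3'

Written 5'→3' the mRNA is CGAAUCAAAAAUCCGACGGUUAGAGCCGAACUUCCCCAACCGCGAC, so the coding DNA strand is CGAATCAAAAATCCGACGGTTAGAGCCGAACTTCCCCAACCGCGAC. The template is its reverse complement.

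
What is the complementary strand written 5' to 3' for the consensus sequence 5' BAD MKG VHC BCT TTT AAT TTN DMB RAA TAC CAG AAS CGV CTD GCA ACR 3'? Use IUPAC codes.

5'-YGTTGCHAGBCGSTTCTGGTATTYVKHNAAATTAAAAGVGDBCMKHTV-3'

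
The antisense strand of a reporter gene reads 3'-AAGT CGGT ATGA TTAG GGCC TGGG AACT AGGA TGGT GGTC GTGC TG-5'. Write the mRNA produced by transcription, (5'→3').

Reading the template 3'→5' as shown, RNA polymerase pairs each base (A→U, T→A, G↔C) to build mRNA 5'→3' directly.

5'-UUCAGCCAUACUAAUCCCGGACCCUUGAUCCUACCACCAGCACGAC-3'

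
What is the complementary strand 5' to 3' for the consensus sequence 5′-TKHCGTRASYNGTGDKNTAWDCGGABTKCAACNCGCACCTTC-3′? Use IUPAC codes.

5'-GAAGGTGCGNGTTGMAVTCCGHWTANMHCACNRSTYACGDMA-3'

Standard pairs A↔T, G↔C; ambiguity codes pair R↔Y, K↔M, W↔W, S↔S, B↔V, D↔H, N↔N. Complement (AMDGCAYTSRNCACHMNATWHGCCTVAMGTTGNGCGTGGAAG), then reverse for 5'→3'.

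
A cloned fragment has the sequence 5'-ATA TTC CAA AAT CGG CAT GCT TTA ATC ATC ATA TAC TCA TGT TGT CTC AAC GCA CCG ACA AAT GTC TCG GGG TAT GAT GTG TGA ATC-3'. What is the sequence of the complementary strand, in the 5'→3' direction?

5′-GATTCACACATCATACCCCGAGACATTTGTCGGTGCGTTGAGACAACATGAGTATATGATGATTAAAGCATGCCGATTTTGGAATAT-3′

Pairing A↔T and G↔C gives TATAAGGTTTTAGCCGTACGAAATTAGTAGTATATGAGTACAACAGAGTTGCGTGGCTGTTTACAGAGCCCCATACTACACACTTAG, running 3'→5'. Reverse for the 5'→3' convention.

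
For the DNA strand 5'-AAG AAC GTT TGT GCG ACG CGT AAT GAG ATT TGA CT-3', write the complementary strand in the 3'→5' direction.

3'-TTCTTGCAAACACGCTGCGCATTACTCTAAACTGA-5'

Base-pairing A↔T, G↔C gives the complement. The complementary strand is antiparallel, so paired with a 5'→3' strand it runs 3'→5'.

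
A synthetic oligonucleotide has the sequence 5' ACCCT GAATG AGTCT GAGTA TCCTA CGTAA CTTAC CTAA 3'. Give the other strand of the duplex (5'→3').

The complement of ACCCTGAATGAGTCTGAGTATCCTACGTAACTTACCTAA is TGGGACTTACTCAGACTCATAGGATGCATTGAATGGATT (A↔T, G↔C). DNA strands are antiparallel, so the complementary strand runs 3'→5'; reversing gives the 5'→3' form.

5'-TTAGGTAAGTTACGTAGGATACTCAGACTCATTCAGGGT-3'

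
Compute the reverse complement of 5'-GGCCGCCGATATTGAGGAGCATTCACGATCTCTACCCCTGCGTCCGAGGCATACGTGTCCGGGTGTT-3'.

5'-AACACCCGGACACGTATGCCTCGGACGCAGGGGTAGAGATCGTGAATGCTCCTCAATATCGGCGGCC-3'

Reading the sequence 3'→5' and pairing each base (A↔T, G↔C) gives the reverse complement directly.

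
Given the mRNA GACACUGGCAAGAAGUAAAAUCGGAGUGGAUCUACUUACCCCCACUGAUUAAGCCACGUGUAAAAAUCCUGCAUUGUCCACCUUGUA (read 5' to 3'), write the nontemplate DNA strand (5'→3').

5'-GACACTGGCAAGAAGTAAAATCGGAGTGGATCTACTTACCCCCACTGATTAAGCCACGTGTAAAAATCCTGCATTGTCCACCTTGTA-3'

The coding DNA strand has the same 5'→3' sequence as the mRNA with U replaced by T.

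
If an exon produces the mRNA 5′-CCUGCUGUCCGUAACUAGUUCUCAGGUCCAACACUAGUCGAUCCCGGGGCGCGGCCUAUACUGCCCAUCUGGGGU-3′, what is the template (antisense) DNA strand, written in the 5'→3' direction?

5'-ACCCCAGATGGGCAGTATAGGCCGCGCCCCGGGATCGACTAGTGTTGGACCTGAGAACTAGTTACGGACAGCAGG-3'

Replace U with T to get the coding DNA strand: CCTGCTGTCCGTAACTAGTTCTCAGGTCCAACACTAGTCGATCCCGGGGCGCGGCCTATACTGCCCATCTGGGGT. The template strand is its reverse complement (complement GGACGACAGGCATTGATCAAGAGTCCAGGTTGTGATCAGCTAGGGCCCCGCGCCGGATATGACGGGTAGACCCCA, then reverse).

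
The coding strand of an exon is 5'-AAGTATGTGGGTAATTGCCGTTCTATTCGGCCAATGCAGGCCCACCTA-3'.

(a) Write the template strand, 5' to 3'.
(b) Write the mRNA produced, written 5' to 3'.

(a) 5'-TAGGTGGGCCTGCATTGGCCGAATAGAACGGCAATTACCCACATACTT-3'
(b) 5'-AAGUAUGUGGGUAAUUGCCGUUCUAUUCGGCCAAUGCAGGCCCACCUA-3'

(a) The template strand is the reverse complement of the coding strand: complement TTCATACACCCATTAACGGCAAGATAAGCCGGTTACGTCCGGGTGGAT, then reverse.
(b) mRNA matches the coding strand with T→U.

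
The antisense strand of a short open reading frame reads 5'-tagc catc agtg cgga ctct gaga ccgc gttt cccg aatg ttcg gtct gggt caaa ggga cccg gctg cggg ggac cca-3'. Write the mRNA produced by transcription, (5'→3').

The mRNA has the sequence of the coding strand (reverse complement of the template) with T→U. Reverse complement of TAGCCATCAGTGCGGACTCTGAGACCGCGTTTCCCGAATGTTCGGTCTGGGTCAAAGGGACCCGGCTGCGGGGGACCCA is TGGGTCCCCCGCAGCCGGGTCCCTTTGACCCAGACCGAACATTCGGGAAACGCGGTCTCAGAGTCCGCACTGATGGCTA; then T→U.

5'-UGGGUCCCCCGCAGCCGGGUCCCUUUGACCCAGACCGAACAUUCGGGAAACGCGGUCUCAGAGUCCGCACUGAUGGCUA-3'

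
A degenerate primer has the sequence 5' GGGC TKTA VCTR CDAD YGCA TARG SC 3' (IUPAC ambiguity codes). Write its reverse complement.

5'-GSCYTATGCRHTHGYAGBTAMAGCCC-3'

Standard pairs A↔T, G↔C; ambiguity codes pair R↔Y, K↔M, S↔S, D↔H, V↔B. Complement (CCCGAMATBGAYGHTHRCGTATYCSG), then reverse for 5'→3'.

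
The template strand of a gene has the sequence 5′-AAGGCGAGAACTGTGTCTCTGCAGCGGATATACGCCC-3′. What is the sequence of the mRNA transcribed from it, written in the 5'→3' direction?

5'-GGGCGUAUAUCCGCUGCAGAGACACAGUUCUCGCCUU-3'

The mRNA has the sequence of the coding strand (reverse complement of the template) with T→U. Reverse complement of AAGGCGAGAACTGTGTCTCTGCAGCGGATATACGCCC is GGGCGTATATCCGCTGCAGAGACACAGTTCTCGCCTT; then T→U.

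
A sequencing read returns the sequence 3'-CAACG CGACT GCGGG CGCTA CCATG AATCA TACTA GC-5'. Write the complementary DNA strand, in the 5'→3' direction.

5'-GTTGCGCTGACGCCCGCGATGGTACTTAGTATGATCG-3'

The strand is given 3'→5', so its complement runs 5'→3' in the same left-to-right order: pair each base A↔T, G↔C.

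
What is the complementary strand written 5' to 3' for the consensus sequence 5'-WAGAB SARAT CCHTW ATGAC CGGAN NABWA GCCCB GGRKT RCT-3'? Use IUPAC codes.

5′-AGYAMYCCVGGGCTWVTNNTCCGGTCATWADGGATYTSVTCTW-3′

Standard pairs A↔T, G↔C; ambiguity codes pair R↔Y, K↔M, W↔W, S↔S, B↔V, H↔D, N↔N. Complement (WTCTVSTYTAGGDAWTACTGGCCTNNTVWTCGGGVCCYMAYGA), then reverse for 5'→3'.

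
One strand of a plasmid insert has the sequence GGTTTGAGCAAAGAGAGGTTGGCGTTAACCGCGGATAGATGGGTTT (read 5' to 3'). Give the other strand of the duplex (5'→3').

5'-AAACCCATCTATCCGCGGTTAACGCCAACCTCTCTTTGCTCAAACC-3'

The complement of GGTTTGAGCAAAGAGAGGTTGGCGTTAACCGCGGATAGATGGGTTT is CCAAACTCGTTTCTCTCCAACCGCAATTGGCGCCTATCTACCCAAA (A↔T, G↔C). DNA strands are antiparallel, so the complementary strand runs 3'→5'; reversing gives the 5'→3' form.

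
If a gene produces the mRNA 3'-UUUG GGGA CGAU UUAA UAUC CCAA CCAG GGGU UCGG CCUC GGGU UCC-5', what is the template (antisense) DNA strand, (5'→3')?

5′-AAACCCCTGCTAAATTATAGGGTTGGTCCCCAAGCCGGAGCCCAAGG-3′

Written 5'→3' the mRNA is CCUUGGGCUCCGGCUUGGGGACCAACCCUAUAAUUUAGCAGGGGUUU, so the coding DNA strand is CCTTGGGCTCCGGCTTGGGGACCAACCCTATAATTTAGCAGGGGTTT. The template is its reverse complement.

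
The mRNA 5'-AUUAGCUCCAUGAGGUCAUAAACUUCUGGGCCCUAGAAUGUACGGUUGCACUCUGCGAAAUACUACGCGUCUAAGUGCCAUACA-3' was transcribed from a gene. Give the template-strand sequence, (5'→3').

Replace U with T to get the coding DNA strand: ATTAGCTCCATGAGGTCATAAACTTCTGGGCCCTAGAATGTACGGTTGCACTCTGCGAAATACTACGCGTCTAAGTGCCATACA. The template strand is its reverse complement (complement TAATCGAGGTACTCCAGTATTTGAAGACCCGGGATCTTACATGCCAACGTGAGACGCTTTATGATGCGCAGATTCACGGTATGT, then reverse).

5′-TGTATGGCACTTAGACGCGTAGTATTTCGCAGAGTGCAACCGTACATTCTAGGGCCCAGAAGTTTATGACCTCATGGAGCTAAT-3′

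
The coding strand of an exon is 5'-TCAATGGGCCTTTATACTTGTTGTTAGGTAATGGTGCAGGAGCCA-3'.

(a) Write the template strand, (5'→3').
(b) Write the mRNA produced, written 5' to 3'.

(a) 5′-TGGCTCCTGCACCATTACCTAACAACAAGTATAAAGGCCCATTGA-3′
(b) 5'-UCAAUGGGCCUUUAUACUUGUUGUUAGGUAAUGGUGCAGGAGCCA-3'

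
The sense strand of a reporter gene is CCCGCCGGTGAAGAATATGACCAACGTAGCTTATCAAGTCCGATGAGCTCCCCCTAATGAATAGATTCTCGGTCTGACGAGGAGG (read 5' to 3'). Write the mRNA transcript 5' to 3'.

5'-CCCGCCGGUGAAGAAUAUGACCAACGUAGCUUAUCAAGUCCGAUGAGCUCCCCCUAAUGAAUAGAUUCUCGGUCUGACGAGGAGG-3'

mRNA has the coding-strand sequence with U in place of T.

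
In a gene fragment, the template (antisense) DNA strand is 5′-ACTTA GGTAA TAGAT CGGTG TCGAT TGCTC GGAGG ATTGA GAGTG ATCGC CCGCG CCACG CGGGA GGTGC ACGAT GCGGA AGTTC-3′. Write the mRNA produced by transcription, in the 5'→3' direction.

5'-GAACUUCCGCAUCGUGCACCUCCCGCGUGGCGCGGGCGAUCACUCUCAAUCCUCCGAGCAAUCGACACCGAUCUAUUACCUAAGU-3'

RNA polymerase reads the template 3'→5' and synthesizes mRNA 5'→3' by base-pairing (A→U, T→A, G↔C). The complement of the template is TGAATCCATTATCTAGCCACAGCTAACGAGCCTCCTAACTCTCACTAGCGGGCGCGGTGCGCCCTCCACGTGCTACGCCTTCAAG; antiparallel, so 5'→3' the coding strand is GAACTTCCGCATCGTGCACCTCCCGCGTGGCGCGGGCGATCACTCTCAATCCTCCGAGCAATCGACACCGATCTATTACCTAAGT. Replace T with U for the mRNA.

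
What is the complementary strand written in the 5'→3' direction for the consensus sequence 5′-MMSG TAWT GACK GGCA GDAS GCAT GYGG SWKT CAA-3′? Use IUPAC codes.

Standard pairs A↔T, G↔C; ambiguity codes pair Y↔R, M↔K, W↔W, S↔S, D↔H. Complement (KKSCATWACTGMCCGTCHTSCGTACRCCSWMAGTT), then reverse for 5'→3'.

5'-TTGAMWSCCRCATGCSTHCTGCCMGTCAWTACSKK-3'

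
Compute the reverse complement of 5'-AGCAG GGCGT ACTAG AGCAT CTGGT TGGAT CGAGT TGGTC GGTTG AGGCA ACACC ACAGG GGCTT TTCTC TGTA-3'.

Complement each base (A↔T, G↔C): TCGTCCCGCATGATCTCGTAGACCAACCTAGCTCAACCAGCCAACTCCGTTGTGGTGTCCCCGAAAAGAGACAT. Then reverse.

5′-TACAGAGAAAAGCCCCTGTGGTGTTGCCTCAACCGACCAACTCGATCCAACCAGATGCTCTAGTACGCCCTGCT-3′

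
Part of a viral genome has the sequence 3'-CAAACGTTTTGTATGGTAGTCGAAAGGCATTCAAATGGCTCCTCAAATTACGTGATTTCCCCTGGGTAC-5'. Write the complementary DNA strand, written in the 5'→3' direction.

5'-GTTTGCAAAACATACCATCAGCTTTCCGTAAGTTTACCGAGGAGTTTAATGCACTAAAGGGGACCCATG-3'

The strand is given 3'→5', so its complement runs 5'→3' in the same left-to-right order: pair each base A↔T, G↔C.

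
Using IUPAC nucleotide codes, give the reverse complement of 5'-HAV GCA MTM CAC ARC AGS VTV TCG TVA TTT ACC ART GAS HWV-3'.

Standard pairs A↔T, G↔C; ambiguity codes pair R↔Y, M↔K, W↔W, S↔S, H↔D, V↔B. Complement (DTBCGTKAKGTGTYGTCSBABAGCABTAAATGGTYACTSDWB), then reverse for 5'→3'.

5'-BWDSTCAYTGGTAAATBACGABABSCTGYTGTGKAKTGCBTD-3'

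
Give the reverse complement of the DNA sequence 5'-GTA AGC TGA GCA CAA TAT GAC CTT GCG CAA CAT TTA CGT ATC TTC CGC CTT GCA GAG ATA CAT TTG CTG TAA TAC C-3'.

5'-GGTATTACAGCAAATGTATCTCTGCAAGGCGGAAGATACGTAAATGTTGCGCAAGGTCATATTGTGCTCAGCTTAC-3'

Reading the sequence 3'→5' and pairing each base (A↔T, G↔C) gives the reverse complement directly.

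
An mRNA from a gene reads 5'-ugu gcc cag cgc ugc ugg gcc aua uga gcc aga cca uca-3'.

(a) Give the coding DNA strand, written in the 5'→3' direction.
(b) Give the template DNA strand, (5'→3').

(a) The coding strand matches the mRNA with U→T.
(b) The template strand is the reverse complement of the coding strand.

(a) 5'-TGTGCCCAGCGCTGCTGGGCCATATGAGCCAGACCATCA-3'
(b) 5'-TGATGGTCTGGCTCATATGGCCCAGCAGCGCTGGGCACA-3'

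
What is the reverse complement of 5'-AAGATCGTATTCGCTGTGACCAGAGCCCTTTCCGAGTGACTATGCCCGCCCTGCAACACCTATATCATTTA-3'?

Complement each base (A↔T, G↔C): TTCTAGCATAAGCGACACTGGTCTCGGGAAAGGCTCACTGATACGGGCGGGACGTTGTGGATATAGTAAAT. Then reverse.

5'-TAAATGATATAGGTGTTGCAGGGCGGGCATAGTCACTCGGAAAGGGCTCTGGTCACAGCGAATACGATCTT-3'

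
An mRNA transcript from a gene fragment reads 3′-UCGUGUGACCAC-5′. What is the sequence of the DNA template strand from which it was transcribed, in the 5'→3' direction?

Written 5'→3' the mRNA is CACCAGUGUGCU, so the coding DNA strand is CACCAGTGTGCT. The template is its reverse complement.

5'-AGCACACTGGTG-3'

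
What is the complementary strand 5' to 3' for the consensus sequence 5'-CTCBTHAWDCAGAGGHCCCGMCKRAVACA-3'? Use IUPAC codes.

Standard pairs A↔T, G↔C; ambiguity codes pair R↔Y, M↔K, W↔W, B↔V, D↔H. Complement (GAGVADTWHGTCTCCDGGGCKGMYTBTGT), then reverse for 5'→3'.

5′-TGTBTYMGKCGGGDCCTCTGHWTDAVGAG-3′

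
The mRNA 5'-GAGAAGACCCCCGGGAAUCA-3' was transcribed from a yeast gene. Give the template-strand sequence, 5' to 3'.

Replace U with T to get the coding DNA strand: GAGAAGACCCCCGGGAATCA. The template strand is its reverse complement (complement CTCTTCTGGGGGCCCTTAGT, then reverse).

5'-TGATTCCCGGGGGTCTTCTC-3'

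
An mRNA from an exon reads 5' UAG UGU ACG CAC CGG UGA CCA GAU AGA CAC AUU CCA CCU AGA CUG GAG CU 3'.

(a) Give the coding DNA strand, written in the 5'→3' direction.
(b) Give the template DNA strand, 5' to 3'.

(a) 5'-TAGTGTACGCACCGGTGACCAGATAGACACATTCCACCTAGACTGGAGCT-3'
(b) 5'-AGCTCCAGTCTAGGTGGAATGTGTCTATCTGGTCACCGGTGCGTACACTA-3'

(a) The coding strand matches the mRNA with U→T.
(b) The template strand is the reverse complement of the coding strand.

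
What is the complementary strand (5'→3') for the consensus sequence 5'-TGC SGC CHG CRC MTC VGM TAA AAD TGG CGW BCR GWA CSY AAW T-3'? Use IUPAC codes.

5'-AWTTRSGTWCYGVWCGCCAHTTTTAKCBGAKGYGCDGGCSGCA-3'

Standard pairs A↔T, G↔C; ambiguity codes pair R↔Y, M↔K, W↔W, S↔S, B↔V, D↔H. Complement (ACGSCGGDCGYGKAGBCKATTTTHACCGCWVGYCWTGSRTTWA), then reverse for 5'→3'.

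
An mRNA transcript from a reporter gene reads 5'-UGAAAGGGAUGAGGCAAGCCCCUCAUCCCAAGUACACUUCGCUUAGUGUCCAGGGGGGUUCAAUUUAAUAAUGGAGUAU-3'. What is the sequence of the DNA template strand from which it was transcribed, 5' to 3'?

Replace U with T to get the coding DNA strand: TGAAAGGGATGAGGCAAGCCCCTCATCCCAAGTACACTTCGCTTAGTGTCCAGGGGGGTTCAATTTAATAATGGAGTAT. The template strand is its reverse complement (complement ACTTTCCCTACTCCGTTCGGGGAGTAGGGTTCATGTGAAGCGAATCACAGGTCCCCCCAAGTTAAATTATTACCTCATA, then reverse).

5'-ATACTCCATTATTAAATTGAACCCCCCTGGACACTAAGCGAAGTGTACTTGGGATGAGGGGCTTGCCTCATCCCTTTCA-3'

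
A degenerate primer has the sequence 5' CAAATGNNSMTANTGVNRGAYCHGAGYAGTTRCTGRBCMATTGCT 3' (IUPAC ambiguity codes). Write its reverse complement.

5'-AGCAATKGVYCAGYAACTRCTCDGRTCYNBCANTAKSNNCATTTG-3'

Standard pairs A↔T, G↔C; ambiguity codes pair R↔Y, M↔K, S↔S, B↔V, H↔D, N↔N. Complement (GTTTACNNSKATNACBNYCTRGDCTCRTCAAYGACYVGKTAACGA), then reverse for 5'→3'.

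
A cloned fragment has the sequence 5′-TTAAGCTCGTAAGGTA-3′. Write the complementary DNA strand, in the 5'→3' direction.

Pairing A↔T and G↔C gives AATTCGAGCATTCCAT, running 3'→5'. Reverse for the 5'→3' convention.

5′-TACCTTACGAGCTTAA-3′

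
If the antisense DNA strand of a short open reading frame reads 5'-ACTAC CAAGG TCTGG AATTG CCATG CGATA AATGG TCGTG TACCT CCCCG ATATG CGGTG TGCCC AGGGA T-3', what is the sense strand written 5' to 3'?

5'-ATCCCTGGGCACACCGCATATCGGGGAGGTACACGACCATTTATCGCATGGCAATTCCAGACCTTGGTAGT-3'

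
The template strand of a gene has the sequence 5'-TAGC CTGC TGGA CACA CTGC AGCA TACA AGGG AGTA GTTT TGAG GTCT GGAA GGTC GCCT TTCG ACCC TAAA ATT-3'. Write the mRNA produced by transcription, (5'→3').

The mRNA has the sequence of the coding strand (reverse complement of the template) with T→U. Reverse complement of TAGCCTGCTGGACACACTGCAGCATACAAGGGAGTAGTTTTGAGGTCTGGAAGGTCGCCTTTCGACCCTAAAATT is AATTTTAGGGTCGAAAGGCGACCTTCCAGACCTCAAAACTACTCCCTTGTATGCTGCAGTGTGTCCAGCAGGCTA; then T→U.

5′-AAUUUUAGGGUCGAAAGGCGACCUUCCAGACCUCAAAACUACUCCCUUGUAUGCUGCAGUGUGUCCAGCAGGCUA-3′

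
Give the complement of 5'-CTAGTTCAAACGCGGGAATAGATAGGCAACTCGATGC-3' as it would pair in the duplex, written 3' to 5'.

3′-GATCAAGTTTGCGCCCTTATCTATCCGTTGAGCTACG-5′

Base-pairing A↔T, G↔C gives the complement. The complementary strand is antiparallel, so paired with a 5'→3' strand it runs 3'→5'.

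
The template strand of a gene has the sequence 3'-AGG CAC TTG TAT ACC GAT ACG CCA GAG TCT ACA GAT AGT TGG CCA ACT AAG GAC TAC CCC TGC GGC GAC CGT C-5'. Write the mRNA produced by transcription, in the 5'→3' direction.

5′-UCCGUGAACAUAUGGCUAUGCGGUCUCAGAUGUCUAUCAACCGGUUGAUUCCUGAUGGGGACGCCGCUGGCAG-3′

Reading the template 3'→5' as shown, RNA polymerase pairs each base (A→U, T→A, G↔C) to build mRNA 5'→3' directly.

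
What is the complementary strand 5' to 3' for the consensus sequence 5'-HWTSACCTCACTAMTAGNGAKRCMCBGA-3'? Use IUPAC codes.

5'-TCVGKGYMTCNCTAKTAGTGAGGTSAWD-3'

Standard pairs A↔T, G↔C; ambiguity codes pair R↔Y, M↔K, W↔W, S↔S, B↔V, H↔D, N↔N. Complement (DWASTGGAGTGATKATCNCTMYGKGVCT), then reverse for 5'→3'.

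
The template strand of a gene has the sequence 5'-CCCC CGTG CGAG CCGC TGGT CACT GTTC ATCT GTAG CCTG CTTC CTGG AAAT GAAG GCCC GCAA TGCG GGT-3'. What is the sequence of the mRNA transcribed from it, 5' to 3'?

5′-ACCCGCAUUGCGGGCCUUCAUUUCCAGGAAGCAGGCUACAGAUGAACAGUGACCAGCGGCUCGCACGGGGG-3′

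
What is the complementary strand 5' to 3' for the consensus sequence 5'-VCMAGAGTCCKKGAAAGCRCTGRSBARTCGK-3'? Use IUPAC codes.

Standard pairs A↔T, G↔C; ambiguity codes pair R↔Y, M↔K, S↔S, B↔V. Complement (BGKTCTCAGGMMCTTTCGYGACYSVTYAGCM), then reverse for 5'→3'.

5′-MCGAYTVSYCAGYGCTTTCMMGGACTCTKGB-3′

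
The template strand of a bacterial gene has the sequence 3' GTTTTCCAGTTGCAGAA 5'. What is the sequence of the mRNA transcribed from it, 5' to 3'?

Reading the template 3'→5' as shown, RNA polymerase pairs each base (A→U, T→A, G↔C) to build mRNA 5'→3' directly.

5'-CAAAAGGUCAACGUCUU-3'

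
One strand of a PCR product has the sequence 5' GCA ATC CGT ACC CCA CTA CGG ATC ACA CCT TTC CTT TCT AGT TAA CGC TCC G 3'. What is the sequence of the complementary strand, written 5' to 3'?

Pairing A↔T and G↔C gives CGTTAGGCATGGGGTGATGCCTAGTGTGGAAAGGAAAGATCAATTGCGAGGC, running 3'→5'. Reverse for the 5'→3' convention.

5'-CGGAGCGTTAACTAGAAAGGAAAGGTGTGATCCGTAGTGGGGTACGGATTGC-3'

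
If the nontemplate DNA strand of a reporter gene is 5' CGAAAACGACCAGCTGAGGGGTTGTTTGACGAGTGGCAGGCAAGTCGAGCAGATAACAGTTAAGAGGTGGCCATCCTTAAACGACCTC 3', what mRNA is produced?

5′-CGAAAACGACCAGCUGAGGGGUUGUUUGACGAGUGGCAGGCAAGUCGAGCAGAUAACAGUUAAGAGGUGGCCAUCCUUAAACGACCUC-3′

mRNA has the coding-strand sequence with U in place of T.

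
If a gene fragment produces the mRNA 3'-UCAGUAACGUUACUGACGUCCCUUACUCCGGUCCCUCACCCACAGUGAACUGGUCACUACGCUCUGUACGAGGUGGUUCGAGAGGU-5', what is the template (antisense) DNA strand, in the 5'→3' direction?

Written 5'→3' the mRNA is UGGAGAGCUUGGUGGAGCAUGUCUCGCAUCACUGGUCAAGUGACACCCACUCCCUGGCCUCAUUCCCUGCAGUCAUUGCAAUGACU, so the coding DNA strand is TGGAGAGCTTGGTGGAGCATGTCTCGCATCACTGGTCAAGTGACACCCACTCCCTGGCCTCATTCCCTGCAGTCATTGCAATGACT. The template is its reverse complement.

5'-AGTCATTGCAATGACTGCAGGGAATGAGGCCAGGGAGTGGGTGTCACTTGACCAGTGATGCGAGACATGCTCCACCAAGCTCTCCA-3'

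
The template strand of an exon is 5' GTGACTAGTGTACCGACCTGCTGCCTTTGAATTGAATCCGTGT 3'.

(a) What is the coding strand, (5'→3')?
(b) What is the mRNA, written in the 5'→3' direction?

(a) 5′-ACACGGATTCAATTCAAAGGCAGCAGGTCGGTACACTAGTCAC-3′
(b) 5'-ACACGGAUUCAAUUCAAAGGCAGCAGGUCGGUACACUAGUCAC-3'

(a) The coding strand is the reverse complement of the template: complement CACTGATCACATGGCTGGACGACGGAAACTTAACTTAGGCACA, then reverse.
(b) mRNA has the coding-strand sequence with T→U.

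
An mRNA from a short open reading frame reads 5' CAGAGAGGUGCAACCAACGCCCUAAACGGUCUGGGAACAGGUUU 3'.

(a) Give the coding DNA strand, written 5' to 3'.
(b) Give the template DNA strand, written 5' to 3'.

(a) 5'-CAGAGAGGTGCAACCAACGCCCTAAACGGTCTGGGAACAGGTTT-3'
(b) 5'-AAACCTGTTCCCAGACCGTTTAGGGCGTTGGTTGCACCTCTCTG-3'

(a) The coding strand matches the mRNA with U→T.
(b) The template strand is the reverse complement of the coding strand.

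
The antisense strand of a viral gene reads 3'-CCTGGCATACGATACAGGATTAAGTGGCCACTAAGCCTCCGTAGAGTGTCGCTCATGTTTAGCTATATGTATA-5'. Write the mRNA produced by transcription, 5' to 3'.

Reading the template 3'→5' as shown, RNA polymerase pairs each base (A→U, T→A, G↔C) to build mRNA 5'→3' directly.

5'-GGACCGUAUGCUAUGUCCUAAUUCACCGGUGAUUCGGAGGCAUCUCACAGCGAGUACAAAUCGAUAUACAUAU-3'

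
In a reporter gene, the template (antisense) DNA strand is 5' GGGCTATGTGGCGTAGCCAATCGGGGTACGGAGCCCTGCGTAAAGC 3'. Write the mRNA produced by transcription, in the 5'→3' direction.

RNA polymerase reads the template 3'→5' and synthesizes mRNA 5'→3' by base-pairing (A→U, T→A, G↔C). The complement of the template is CCCGATACACCGCATCGGTTAGCCCCATGCCTCGGGACGCATTTCG; antiparallel, so 5'→3' the coding strand is GCTTTACGCAGGGCTCCGTACCCCGATTGGCTACGCCACATAGCCC. Replace T with U for the mRNA.

5'-GCUUUACGCAGGGCUCCGUACCCCGAUUGGCUACGCCACAUAGCCC-3'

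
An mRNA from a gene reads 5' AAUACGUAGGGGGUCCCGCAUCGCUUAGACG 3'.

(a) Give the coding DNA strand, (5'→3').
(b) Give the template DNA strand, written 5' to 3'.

(a) 5'-AATACGTAGGGGGTCCCGCATCGCTTAGACG-3'
(b) 5'-CGTCTAAGCGATGCGGGACCCCCTACGTATT-3'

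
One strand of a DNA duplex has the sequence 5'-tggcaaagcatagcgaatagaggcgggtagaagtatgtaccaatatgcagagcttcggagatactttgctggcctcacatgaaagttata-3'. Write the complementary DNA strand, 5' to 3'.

Pairing A↔T and G↔C gives ACCGTTTCGTATCGCTTATCTCCGCCCATCTTCATACATGGTTATACGTCTCGAAGCCTCTATGAAACGACCGGAGTGTACTTTCAATAT, running 3'→5'. Reverse for the 5'→3' convention.

5′-TATAACTTTCATGTGAGGCCAGCAAAGTATCTCCGAAGCTCTGCATATTGGTACATACTTCTACCCGCCTCTATTCGCTATGCTTTGCCA-3′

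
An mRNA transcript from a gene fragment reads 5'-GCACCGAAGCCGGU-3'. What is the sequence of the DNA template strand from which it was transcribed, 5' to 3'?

Replace U with T to get the coding DNA strand: GCACCGAAGCCGGT. The template strand is its reverse complement (complement CGTGGCTTCGGCCA, then reverse).

5′-ACCGGCTTCGGTGC-3′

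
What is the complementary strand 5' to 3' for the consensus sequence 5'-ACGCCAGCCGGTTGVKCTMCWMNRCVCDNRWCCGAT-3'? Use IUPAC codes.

Standard pairs A↔T, G↔C; ambiguity codes pair R↔Y, M↔K, W↔W, D↔H, V↔B, N↔N. Complement (TGCGGTCGGCCAACBMGAKGWKNYGBGHNYWGGCTA), then reverse for 5'→3'.

5′-ATCGGWYNHGBGYNKWGKAGMBCAACCGGCTGGCGT-3′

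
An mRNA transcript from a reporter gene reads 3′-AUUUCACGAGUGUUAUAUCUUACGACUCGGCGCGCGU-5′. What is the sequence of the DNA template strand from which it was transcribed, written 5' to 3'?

5'-TAAAGTGCTCACAATATAGAATGCTGAGCCGCGCGCA-3'

Written 5'→3' the mRNA is UGCGCGCGGCUCAGCAUUCUAUAUUGUGAGCACUUUA, so the coding DNA strand is TGCGCGCGGCTCAGCATTCTATATTGTGAGCACTTTA. The template is its reverse complement.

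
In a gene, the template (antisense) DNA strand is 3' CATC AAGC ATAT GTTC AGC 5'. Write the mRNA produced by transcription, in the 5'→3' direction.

5′-GUAGUUCGUAUACAAGUCG-3′

Reading the template 3'→5' as shown, RNA polymerase pairs each base (A→U, T→A, G↔C) to build mRNA 5'→3' directly.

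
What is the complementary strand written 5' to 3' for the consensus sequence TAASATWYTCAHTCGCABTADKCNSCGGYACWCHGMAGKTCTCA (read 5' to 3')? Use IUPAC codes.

Standard pairs A↔T, G↔C; ambiguity codes pair Y↔R, M↔K, W↔W, S↔S, B↔V, D↔H, N↔N. Complement (ATTSTAWRAGTDAGCGTVATHMGNSGCCRTGWGDCKTCMAGAGT), then reverse for 5'→3'.

5'-TGAGAMCTKCDGWGTRCCGSNGMHTAVTGCGADTGARWATSTTA-3'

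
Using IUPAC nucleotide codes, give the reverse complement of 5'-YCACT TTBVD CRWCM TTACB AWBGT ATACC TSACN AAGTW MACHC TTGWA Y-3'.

Standard pairs A↔T, G↔C; ambiguity codes pair R↔Y, M↔K, W↔W, S↔S, B↔V, D↔H, N↔N. Complement (RGTGAAAVBHGYWGKAATGVTWVCATATGGASTGNTTCAWKTGDGAACWTR), then reverse for 5'→3'.

5′-RTWCAAGDGTKWACTTNGTSAGGTATACVWTVGTAAKGWYGHBVAAAGTGR-3′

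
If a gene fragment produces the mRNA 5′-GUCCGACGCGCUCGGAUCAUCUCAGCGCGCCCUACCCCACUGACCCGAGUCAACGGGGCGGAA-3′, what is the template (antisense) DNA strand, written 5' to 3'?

Replace U with T to get the coding DNA strand: GTCCGACGCGCTCGGATCATCTCAGCGCGCCCTACCCCACTGACCCGAGTCAACGGGGCGGAA. The template strand is its reverse complement (complement CAGGCTGCGCGAGCCTAGTAGAGTCGCGCGGGATGGGGTGACTGGGCTCAGTTGCCCCGCCTT, then reverse).

5'-TTCCGCCCCGTTGACTCGGGTCAGTGGGGTAGGGCGCGCTGAGATGATCCGAGCGCGTCGGAC-3'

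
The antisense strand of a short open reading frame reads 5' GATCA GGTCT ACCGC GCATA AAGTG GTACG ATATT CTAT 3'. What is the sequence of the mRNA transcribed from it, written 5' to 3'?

5'-AUAGAAUAUCGUACCACUUUAUGCGCGGUAGACCUGAUC-3'

RNA polymerase reads the template 3'→5' and synthesizes mRNA 5'→3' by base-pairing (A→U, T→A, G↔C). The complement of the template is CTAGTCCAGATGGCGCGTATTTCACCATGCTATAAGATA; antiparallel, so 5'→3' the coding strand is ATAGAATATCGTACCACTTTATGCGCGGTAGACCTGATC. Replace T with U for the mRNA.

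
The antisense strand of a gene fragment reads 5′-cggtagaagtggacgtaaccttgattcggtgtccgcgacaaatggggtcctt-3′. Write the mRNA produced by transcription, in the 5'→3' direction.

5'-AAGGACCCCAUUUGUCGCGGACACCGAAUCAAGGUUACGUCCACUUCUACCG-3'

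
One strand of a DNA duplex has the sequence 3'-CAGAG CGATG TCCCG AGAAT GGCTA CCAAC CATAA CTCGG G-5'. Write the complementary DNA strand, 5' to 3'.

The strand is given 3'→5', so its complement runs 5'→3' in the same left-to-right order: pair each base A↔T, G↔C.

5'-GTCTCGCTACAGGGCTCTTACCGATGGTTGGTATTGAGCCC-3'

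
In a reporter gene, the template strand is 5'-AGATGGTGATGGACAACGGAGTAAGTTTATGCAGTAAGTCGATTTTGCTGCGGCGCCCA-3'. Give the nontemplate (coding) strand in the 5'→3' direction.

5'-TGGGCGCCGCAGCAAAATCGACTTACTGCATAAACTTACTCCGTTGTCCATCACCATCT-3'

The coding strand is complementary and antiparallel to the template: take the complement (A↔T, G↔C) and reverse.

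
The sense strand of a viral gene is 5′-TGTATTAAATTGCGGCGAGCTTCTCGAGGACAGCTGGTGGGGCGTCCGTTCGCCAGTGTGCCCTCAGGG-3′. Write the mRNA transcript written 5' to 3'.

The mRNA is synthesized from the template strand, so it matches the coding strand with T replaced by U.

5'-UGUAUUAAAUUGCGGCGAGCUUCUCGAGGACAGCUGGUGGGGCGUCCGUUCGCCAGUGUGCCCUCAGGG-3'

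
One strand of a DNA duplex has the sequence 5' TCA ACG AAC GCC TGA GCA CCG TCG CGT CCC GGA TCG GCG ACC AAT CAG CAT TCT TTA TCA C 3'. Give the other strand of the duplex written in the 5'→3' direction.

Pairing A↔T and G↔C gives AGTTGCTTGCGGACTCGTGGCAGCGCAGGGCCTAGCCGCTGGTTAGTCGTAAGAAATAGTG, running 3'→5'. Reverse for the 5'→3' convention.

5'-GTGATAAAGAATGCTGATTGGTCGCCGATCCGGGACGCGACGGTGCTCAGGCGTTCGTTGA-3'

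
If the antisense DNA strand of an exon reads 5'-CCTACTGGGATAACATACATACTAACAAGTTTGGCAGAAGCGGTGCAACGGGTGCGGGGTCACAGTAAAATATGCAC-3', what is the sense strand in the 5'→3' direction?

The coding strand is complementary and antiparallel to the template: take the complement (A↔T, G↔C) and reverse.

5'-GTGCATATTTTACTGTGACCCCGCACCCGTTGCACCGCTTCTGCCAAACTTGTTAGTATGTATGTTATCCCAGTAGG-3'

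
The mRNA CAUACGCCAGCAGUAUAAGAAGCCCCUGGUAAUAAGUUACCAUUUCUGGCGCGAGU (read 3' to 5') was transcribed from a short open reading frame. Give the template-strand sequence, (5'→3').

5'-GTATGCGGTCGTCATATTCTTCGGGGACCATTATTCAATGGTAAAGACCGCGCTCA-3'

Written 5'→3' the mRNA is UGAGCGCGGUCUUUACCAUUGAAUAAUGGUCCCCGAAGAAUAUGACGACCGCAUAC, so the coding DNA strand is TGAGCGCGGTCTTTACCATTGAATAATGGTCCCCGAAGAATATGACGACCGCATAC. The template is its reverse complement.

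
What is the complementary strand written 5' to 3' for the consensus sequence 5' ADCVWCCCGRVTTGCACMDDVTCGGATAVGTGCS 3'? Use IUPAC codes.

5'-SGCACBTATCCGABHHKGTGCAABYCGGGWBGHT-3'

Standard pairs A↔T, G↔C; ambiguity codes pair R↔Y, M↔K, W↔W, S↔S, D↔H, V↔B. Complement (THGBWGGGCYBAACGTGKHHBAGCCTATBCACGS), then reverse for 5'→3'.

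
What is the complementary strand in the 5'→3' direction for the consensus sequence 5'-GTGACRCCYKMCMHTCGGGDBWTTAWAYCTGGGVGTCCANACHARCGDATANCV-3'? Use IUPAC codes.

5'-BGNTATHCGYTDGTNTGGACBCCCAGRTWTAAWVHCCCGADKGKMRGGYGTCAC-3'

Standard pairs A↔T, G↔C; ambiguity codes pair R↔Y, M↔K, W↔W, B↔V, D↔H, N↔N. Complement (CACTGYGGRMKGKDAGCCCHVWAATWTRGACCCBCAGGTNTGDTYGCHTATNGB), then reverse for 5'→3'.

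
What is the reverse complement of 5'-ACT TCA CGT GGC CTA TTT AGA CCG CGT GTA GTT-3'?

5'-AACTACACGCGGTCTAAATAGGCCACGTGAAGT-3'

Complement each base (A↔T, G↔C): TGAAGTGCACCGGATAAATCTGGCGCACATCAA. Then reverse.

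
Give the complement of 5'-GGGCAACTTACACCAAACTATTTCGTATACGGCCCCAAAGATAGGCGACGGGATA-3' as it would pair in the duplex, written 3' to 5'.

Base-pairing A↔T, G↔C gives the complement. The complementary strand is antiparallel, so paired with a 5'→3' strand it runs 3'→5'.

3'-CCCGTTGAATGTGGTTTGATAAAGCATATGCCGGGGTTTCTATCCGCTGCCCTAT-5'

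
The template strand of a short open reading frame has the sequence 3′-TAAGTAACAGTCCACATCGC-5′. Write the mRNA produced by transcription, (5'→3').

5'-AUUCAUUGUCAGGUGUAGCG-3'

Reading the template 3'→5' as shown, RNA polymerase pairs each base (A→U, T→A, G↔C) to build mRNA 5'→3' directly.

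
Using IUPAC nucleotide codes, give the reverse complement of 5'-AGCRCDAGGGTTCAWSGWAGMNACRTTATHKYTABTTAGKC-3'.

Standard pairs A↔T, G↔C; ambiguity codes pair R↔Y, M↔K, W↔W, S↔S, B↔V, D↔H, N↔N. Complement (TCGYGHTCCCAAGTWSCWTCKNTGYAATADMRATVAATCMG), then reverse for 5'→3'.

5'-GMCTAAVTARMDATAAYGTNKCTWCSWTGAACCCTHGYGCT-3'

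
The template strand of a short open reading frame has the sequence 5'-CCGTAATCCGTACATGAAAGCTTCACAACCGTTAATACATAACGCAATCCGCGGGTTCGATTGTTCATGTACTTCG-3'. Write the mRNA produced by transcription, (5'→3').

The mRNA has the sequence of the coding strand (reverse complement of the template) with T→U. Reverse complement of CCGTAATCCGTACATGAAAGCTTCACAACCGTTAATACATAACGCAATCCGCGGGTTCGATTGTTCATGTACTTCG is CGAAGTACATGAACAATCGAACCCGCGGATTGCGTTATGTATTAACGGTTGTGAAGCTTTCATGTACGGATTACGG; then T→U.

5'-CGAAGUACAUGAACAAUCGAACCCGCGGAUUGCGUUAUGUAUUAACGGUUGUGAAGCUUUCAUGUACGGAUUACGG-3'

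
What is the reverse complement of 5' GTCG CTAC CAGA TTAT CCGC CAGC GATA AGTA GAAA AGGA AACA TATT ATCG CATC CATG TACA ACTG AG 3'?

Reading the sequence 3'→5' and pairing each base (A↔T, G↔C) gives the reverse complement directly.

5'-CTCAGTTGTACATGGATGCGATAATATGTTTCCTTTTCTACTTATCGCTGGCGGATAATCTGGTAGCGAC-3'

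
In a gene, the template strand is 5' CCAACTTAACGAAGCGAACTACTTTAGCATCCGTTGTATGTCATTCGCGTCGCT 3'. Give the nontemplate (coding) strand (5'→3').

5'-AGCGACGCGAATGACATACAACGGATGCTAAAGTAGTTCGCTTCGTTAAGTTGG-3'

The coding strand is complementary and antiparallel to the template: take the complement (A↔T, G↔C) and reverse.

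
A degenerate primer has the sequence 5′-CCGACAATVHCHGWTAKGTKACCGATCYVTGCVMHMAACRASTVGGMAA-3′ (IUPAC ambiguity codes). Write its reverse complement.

Standard pairs A↔T, G↔C; ambiguity codes pair R↔Y, M↔K, W↔W, S↔S, H↔D, V↔B. Complement (GGCTGTTABDGDCWATMCAMTGGCTAGRBACGBKDKTTGYTSABCCKTT), then reverse for 5'→3'.

5'-TTKCCBASTYGTTKDKBGCABRGATCGGTMACMTAWCDGDBATTGTCGG-3'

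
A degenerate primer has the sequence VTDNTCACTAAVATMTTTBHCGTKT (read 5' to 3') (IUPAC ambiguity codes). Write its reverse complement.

5′-AMACGDVAAAKATBTTAGTGANHAB-3′

Standard pairs A↔T, G↔C; ambiguity codes pair M↔K, B↔V, D↔H, N↔N. Complement (BAHNAGTGATTBTAKAAAVDGCAMA), then reverse for 5'→3'.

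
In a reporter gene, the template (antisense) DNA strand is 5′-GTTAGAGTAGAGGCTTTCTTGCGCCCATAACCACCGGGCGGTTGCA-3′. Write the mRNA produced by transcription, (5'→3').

5'-UGCAACCGCCCGGUGGUUAUGGGCGCAAGAAAGCCUCUACUCUAAC-3'

The mRNA has the sequence of the coding strand (reverse complement of the template) with T→U. Reverse complement of GTTAGAGTAGAGGCTTTCTTGCGCCCATAACCACCGGGCGGTTGCA is TGCAACCGCCCGGTGGTTATGGGCGCAAGAAAGCCTCTACTCTAAC; then T→U.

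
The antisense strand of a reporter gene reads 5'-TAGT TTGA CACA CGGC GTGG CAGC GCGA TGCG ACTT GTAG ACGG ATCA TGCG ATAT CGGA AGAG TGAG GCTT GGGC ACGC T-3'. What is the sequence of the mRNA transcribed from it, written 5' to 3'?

5′-AGCGUGCCCAAGCCUCACUCUUCCGAUAUCGCAUGAUCCGUCUACAAGUCGCAUCGCGCUGCCACGCCGUGUGUCAAACUA-3′

RNA polymerase reads the template 3'→5' and synthesizes mRNA 5'→3' by base-pairing (A→U, T→A, G↔C). The complement of the template is ATCAAACTGTGTGCCGCACCGTCGCGCTACGCTGAACATCTGCCTAGTACGCTATAGCCTTCTCACTCCGAACCCGTGCGA; antiparallel, so 5'→3' the coding strand is AGCGTGCCCAAGCCTCACTCTTCCGATATCGCATGATCCGTCTACAAGTCGCATCGCGCTGCCACGCCGTGTGTCAAACTA. Replace T with U for the mRNA.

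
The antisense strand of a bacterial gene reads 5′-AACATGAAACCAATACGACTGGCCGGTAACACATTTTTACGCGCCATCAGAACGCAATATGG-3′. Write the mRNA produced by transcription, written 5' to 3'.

RNA polymerase reads the template 3'→5' and synthesizes mRNA 5'→3' by base-pairing (A→U, T→A, G↔C). The complement of the template is TTGTACTTTGGTTATGCTGACCGGCCATTGTGTAAAAATGCGCGGTAGTCTTGCGTTATACC; antiparallel, so 5'→3' the coding strand is CCATATTGCGTTCTGATGGCGCGTAAAAATGTGTTACCGGCCAGTCGTATTGGTTTCATGTT. Replace T with U for the mRNA.

5'-CCAUAUUGCGUUCUGAUGGCGCGUAAAAAUGUGUUACCGGCCAGUCGUAUUGGUUUCAUGUU-3'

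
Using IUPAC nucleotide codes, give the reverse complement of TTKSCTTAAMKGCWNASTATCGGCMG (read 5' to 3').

Standard pairs A↔T, G↔C; ambiguity codes pair M↔K, W↔W, S↔S, N↔N. Complement (AAMSGAATTKMCGWNTSATAGCCGKC), then reverse for 5'→3'.

5′-CKGCCGATASTNWGCMKTTAAGSMAA-3′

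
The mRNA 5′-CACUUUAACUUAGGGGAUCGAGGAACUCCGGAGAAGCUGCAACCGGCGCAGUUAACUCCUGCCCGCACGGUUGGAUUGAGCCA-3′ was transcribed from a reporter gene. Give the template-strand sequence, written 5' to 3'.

Replace U with T to get the coding DNA strand: CACTTTAACTTAGGGGATCGAGGAACTCCGGAGAAGCTGCAACCGGCGCAGTTAACTCCTGCCCGCACGGTTGGATTGAGCCA. The template strand is its reverse complement (complement GTGAAATTGAATCCCCTAGCTCCTTGAGGCCTCTTCGACGTTGGCCGCGTCAATTGAGGACGGGCGTGCCAACCTAACTCGGT, then reverse).

5′-TGGCTCAATCCAACCGTGCGGGCAGGAGTTAACTGCGCCGGTTGCAGCTTCTCCGGAGTTCCTCGATCCCCTAAGTTAAAGTG-3′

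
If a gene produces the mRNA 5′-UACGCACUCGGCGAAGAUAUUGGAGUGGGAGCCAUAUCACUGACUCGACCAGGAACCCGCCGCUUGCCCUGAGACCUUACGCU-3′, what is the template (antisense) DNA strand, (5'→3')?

Replace U with T to get the coding DNA strand: TACGCACTCGGCGAAGATATTGGAGTGGGAGCCATATCACTGACTCGACCAGGAACCCGCCGCTTGCCCTGAGACCTTACGCT. The template strand is its reverse complement (complement ATGCGTGAGCCGCTTCTATAACCTCACCCTCGGTATAGTGACTGAGCTGGTCCTTGGGCGGCGAACGGGACTCTGGAATGCGA, then reverse).

5'-AGCGTAAGGTCTCAGGGCAAGCGGCGGGTTCCTGGTCGAGTCAGTGATATGGCTCCCACTCCAATATCTTCGCCGAGTGCGTA-3'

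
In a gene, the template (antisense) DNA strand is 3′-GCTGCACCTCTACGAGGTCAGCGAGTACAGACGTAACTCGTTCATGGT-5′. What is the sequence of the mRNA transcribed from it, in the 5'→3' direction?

5'-CGACGUGGAGAUGCUCCAGUCGCUCAUGUCUGCAUUGAGCAAGUACCA-3'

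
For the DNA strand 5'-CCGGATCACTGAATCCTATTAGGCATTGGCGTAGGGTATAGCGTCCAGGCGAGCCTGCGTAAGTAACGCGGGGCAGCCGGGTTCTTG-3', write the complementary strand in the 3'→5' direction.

3'-GGCCTAGTGACTTAGGATAATCCGTAACCGCATCCCATATCGCAGGTCCGCTCGGACGCATTCATTGCGCCCCGTCGGCCCAAGAAC-5'

Base-pairing A↔T, G↔C gives the complement. The complementary strand is antiparallel, so paired with a 5'→3' strand it runs 3'→5'.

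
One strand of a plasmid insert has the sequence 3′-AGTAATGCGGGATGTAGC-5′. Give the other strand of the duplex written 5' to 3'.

5'-TCATTACGCCCTACATCG-3'

The strand is given 3'→5', so its complement runs 5'→3' in the same left-to-right order: pair each base A↔T, G↔C.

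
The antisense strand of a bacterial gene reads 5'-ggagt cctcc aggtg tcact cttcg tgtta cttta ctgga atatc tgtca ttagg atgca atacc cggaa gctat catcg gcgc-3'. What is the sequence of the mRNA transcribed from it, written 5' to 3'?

5'-GCGCCGAUGAUAGCUUCCGGGUAUUGCAUCCUAAUGACAGAUAUUCCAGUAAAGUAACACGAAGAGUGACACCUGGAGGACUCC-3'

The mRNA has the sequence of the coding strand (reverse complement of the template) with T→U. Reverse complement of GGAGTCCTCCAGGTGTCACTCTTCGTGTTACTTTACTGGAATATCTGTCATTAGGATGCAATACCCGGAAGCTATCATCGGCGC is GCGCCGATGATAGCTTCCGGGTATTGCATCCTAATGACAGATATTCCAGTAAAGTAACACGAAGAGTGACACCTGGAGGACTCC; then T→U.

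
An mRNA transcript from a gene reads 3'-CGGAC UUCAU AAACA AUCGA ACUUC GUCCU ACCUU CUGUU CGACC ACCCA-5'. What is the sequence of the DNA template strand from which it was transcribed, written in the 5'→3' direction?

5'-GCCTGAAGTATTTGTTAGCTTGAAGCAGGATGGAAGACAAGCTGGTGGGT-3'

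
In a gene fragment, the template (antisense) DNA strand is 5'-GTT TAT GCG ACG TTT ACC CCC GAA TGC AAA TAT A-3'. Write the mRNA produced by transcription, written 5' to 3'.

RNA polymerase reads the template 3'→5' and synthesizes mRNA 5'→3' by base-pairing (A→U, T→A, G↔C). The complement of the template is CAAATACGCTGCAAATGGGGGCTTACGTTTATAT; antiparallel, so 5'→3' the coding strand is TATATTTGCATTCGGGGGTAAACGTCGCATAAAC. Replace T with U for the mRNA.

5'-UAUAUUUGCAUUCGGGGGUAAACGUCGCAUAAAC-3'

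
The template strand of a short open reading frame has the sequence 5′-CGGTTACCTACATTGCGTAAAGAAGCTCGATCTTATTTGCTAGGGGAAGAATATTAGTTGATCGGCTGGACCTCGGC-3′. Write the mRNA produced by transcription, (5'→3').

5'-GCCGAGGUCCAGCCGAUCAACUAAUAUUCUUCCCCUAGCAAAUAAGAUCGAGCUUCUUUACGCAAUGUAGGUAACCG-3'

The mRNA has the sequence of the coding strand (reverse complement of the template) with T→U. Reverse complement of CGGTTACCTACATTGCGTAAAGAAGCTCGATCTTATTTGCTAGGGGAAGAATATTAGTTGATCGGCTGGACCTCGGC is GCCGAGGTCCAGCCGATCAACTAATATTCTTCCCCTAGCAAATAAGATCGAGCTTCTTTACGCAATGTAGGTAACCG; then T→U.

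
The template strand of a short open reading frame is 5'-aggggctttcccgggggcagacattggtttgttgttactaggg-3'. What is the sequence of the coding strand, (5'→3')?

The coding strand is complementary and antiparallel to the template: take the complement (A↔T, G↔C) and reverse.

5'-CCCTAGTAACAACAAACCAATGTCTGCCCCCGGGAAAGCCCCT-3'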